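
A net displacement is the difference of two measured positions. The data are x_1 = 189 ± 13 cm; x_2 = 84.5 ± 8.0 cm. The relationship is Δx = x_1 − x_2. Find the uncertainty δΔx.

Each term contributes (cᵢ δxᵢ)² to (δΔx)²:
  (δx_1)² = 169;  (δx_2)² = 64.0
δΔx = √(233) = 15.3 cm

15.3 cm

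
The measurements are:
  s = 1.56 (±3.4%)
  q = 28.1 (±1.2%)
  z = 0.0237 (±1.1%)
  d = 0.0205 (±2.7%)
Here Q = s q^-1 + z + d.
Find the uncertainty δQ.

Let p = s·q^-1 = 0.0555. δp/p = √((1·δs/s)² + (-1·δq/q)²) = √(0.00116 + 0.000144) = 0.0361, so δp = 0.00200.
Q = p + z + d: δQ = √(δp² + δz² + δd²) = √(4.01e-06 + 6.8e-08 + 3.06e-07) = 0.00209

0.00209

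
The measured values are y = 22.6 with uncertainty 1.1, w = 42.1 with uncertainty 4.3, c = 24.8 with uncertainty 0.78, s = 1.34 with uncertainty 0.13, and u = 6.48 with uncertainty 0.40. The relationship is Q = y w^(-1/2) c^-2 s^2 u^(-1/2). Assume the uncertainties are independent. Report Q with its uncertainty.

0.00399 ± 0.000871

Q is a product of powers, so relative uncertainties combine in quadrature:
  (1·δy/y)² = (1×0.0487)² = 0.00237;  (−½·δw/w)² = (-0.5×0.102)² = 0.00261;  (-2·δc/c)² = (-2×0.0315)² = 0.00396;  (2·δs/s)² = (2×0.0970)² = 0.0376;  (−½·δu/u)² = (-0.5×0.0617)² = 0.000953
δQ/Q = √(0.0475) = 0.218
Q = 0.00399, so δQ = 0.218 × 0.00399 = 0.000871.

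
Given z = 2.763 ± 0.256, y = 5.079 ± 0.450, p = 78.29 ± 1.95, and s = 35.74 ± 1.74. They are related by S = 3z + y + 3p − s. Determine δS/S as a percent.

2.90%

For a sum/difference, combine absolute errors in quadrature:
  (3·δz)² = 0.590;  (δy)² = 0.203;  (3·δp)² = 34.2;  (δs)² = 3.03
δS = √(38.0) = 6.17
S = 212.5, so δS/S = 6.17/212.5 = 0.0290.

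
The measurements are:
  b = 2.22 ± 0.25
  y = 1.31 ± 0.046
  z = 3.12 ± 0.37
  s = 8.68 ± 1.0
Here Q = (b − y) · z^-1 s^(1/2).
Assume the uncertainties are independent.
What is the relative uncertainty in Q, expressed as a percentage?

Let u = b − y = 0.910. δu = √(δb² + δy²) = √(0.0625 + 0.00212) = 0.254, so δu/u = 0.279.
Q is then a monomial in u, z, s:
δQ/Q = √((δu/u)² + (-1·δz/z)² + (½·δs/s)²) = √(0.0780 + 0.0141 + 0.00332) = 0.309

30.9%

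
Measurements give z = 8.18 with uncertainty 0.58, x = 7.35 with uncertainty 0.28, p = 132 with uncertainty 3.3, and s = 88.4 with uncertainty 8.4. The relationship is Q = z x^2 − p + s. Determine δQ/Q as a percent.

11.8%

Let w = z·x^2 = 442. δw/w = √((1·δz/z)² + (2·δx/x)²) = √(0.00503 + 0.00580) = 0.104, so δw = 46.0.
Q = w − p + s: δQ = √(δw² + δp² + δs²) = √(2120 + 10.9 + 70.6) = 46.9
Q = 398, so δQ/Q = 46.9/398 = 0.118.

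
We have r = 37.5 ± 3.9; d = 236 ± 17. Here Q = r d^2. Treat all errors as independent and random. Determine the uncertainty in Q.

3.71e+05

Relative error in a monomial: (δQ/Q)² = Σ (nᵢ · δxᵢ/xᵢ)².
  (1·δr/r)² = (1×0.104)² = 0.0108;  (2·δd/d)² = (2×0.0720)² = 0.0208
δQ/Q = √(0.0316) = 0.178
Q = 2.09e+06, so δQ = 0.178 × 2.09e+06 = 3.71e+05.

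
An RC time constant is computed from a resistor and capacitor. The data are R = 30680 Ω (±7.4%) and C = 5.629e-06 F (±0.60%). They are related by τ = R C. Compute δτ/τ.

Each factor contributes (exponent × relative error)² to (δτ/τ)²:
  (1·δR/R)² = (1×0.0740)² = 0.00548;  (1·δC/C)² = (1×0.00600)² = 3.6e-05
δτ/τ = √(0.00551) = 0.0742

0.0742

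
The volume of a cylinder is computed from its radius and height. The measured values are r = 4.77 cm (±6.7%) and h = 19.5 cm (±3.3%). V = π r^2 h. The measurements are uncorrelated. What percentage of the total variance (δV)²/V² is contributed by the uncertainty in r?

(δV/V)² = (2·δr/r)² + (1·δh/h)²
  r term: (2×0.0670)² = 0.0180
  h term: (1×0.0330)² = 0.00109
Total = 0.0190. Share from r = 0.0180/0.0190 = 0.943.

94.3%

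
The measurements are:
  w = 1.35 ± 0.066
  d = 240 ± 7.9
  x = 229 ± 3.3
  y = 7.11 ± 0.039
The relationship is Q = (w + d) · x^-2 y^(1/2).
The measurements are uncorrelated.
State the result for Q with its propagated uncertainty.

Let u = w + d = 241. δu = √(δw² + δd²) = √(0.00436 + 62.4) = 7.90, so δu/u = 0.0327.
Q is then a monomial in u, x, y:
δQ/Q = √((δu/u)² + (-2·δx/x)² + (½·δy/y)²) = √(0.00107 + 0.000831 + 7.52e-06) = 0.0437
Q = 0.0123, so δQ = 0.0437 × 0.0123 = 0.000536.

0.0123 ± 0.000536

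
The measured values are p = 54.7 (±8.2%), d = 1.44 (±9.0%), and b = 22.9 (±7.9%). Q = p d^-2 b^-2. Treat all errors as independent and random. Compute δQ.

Q is a product of powers, so relative uncertainties combine in quadrature:
  (1·δp/p)² = (1×0.0820)² = 0.00672;  (-2·δd/d)² = (-2×0.0900)² = 0.0324;  (-2·δb/b)² = (-2×0.0790)² = 0.0250
δQ/Q = √(0.0641) = 0.253
Q = 0.0503, so δQ = 0.253 × 0.0503 = 0.0127.

0.0127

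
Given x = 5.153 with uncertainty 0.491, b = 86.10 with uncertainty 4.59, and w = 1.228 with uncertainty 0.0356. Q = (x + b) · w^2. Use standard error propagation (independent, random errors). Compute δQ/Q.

0.0769

Let u = x + b = 91.25. δu = √(δx² + δb²) = √(0.241 + 21.1) = 4.62, so δu/u = 0.0506.
Q is then a monomial in u, w:
δQ/Q = √((δu/u)² + (2·δw/w)²) = √(0.00256 + 0.00336) = 0.0769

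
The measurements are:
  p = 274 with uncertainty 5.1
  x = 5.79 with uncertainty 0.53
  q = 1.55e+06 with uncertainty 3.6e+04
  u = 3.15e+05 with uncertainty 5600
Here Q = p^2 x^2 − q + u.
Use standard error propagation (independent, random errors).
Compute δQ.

4.72e+05

Let w = p^2·x^2 = 2.52e+06. δw/w = √((2·δp/p)² + (2·δx/x)²) = √(0.00139 + 0.0335) = 0.187, so δw = 4.7e+05.
Q = w − q + u: δQ = √(δw² + δq² + δu²) = √(2.21e+11 + 1.3e+09 + 3.14e+07) = 4.72e+05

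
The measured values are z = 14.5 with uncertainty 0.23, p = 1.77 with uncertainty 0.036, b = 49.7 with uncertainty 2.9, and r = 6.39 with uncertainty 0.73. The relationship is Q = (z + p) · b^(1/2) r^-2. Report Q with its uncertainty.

2.81 ± 0.648

Let u = z + p = 16.3. δu = √(δz² + δp²) = √(0.0529 + 0.00130) = 0.233, so δu/u = 0.0143.
Q is then a monomial in u, b, r:
δQ/Q = √((δu/u)² + (½·δb/b)² + (-2·δr/r)²) = √(0.000205 + 0.000851 + 0.0522) = 0.231
Q = 2.81, so δQ = 0.231 × 2.81 = 0.648.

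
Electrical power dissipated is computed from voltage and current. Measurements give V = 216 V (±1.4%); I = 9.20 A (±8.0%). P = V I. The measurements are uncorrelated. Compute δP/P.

Each factor contributes (exponent × relative error)² to (δP/P)²:
  (1·δV/V)² = (1×0.0140)² = 0.000196;  (1·δI/I)² = (1×0.0800)² = 0.00640
δP/P = √(0.00660) = 0.0812

0.0812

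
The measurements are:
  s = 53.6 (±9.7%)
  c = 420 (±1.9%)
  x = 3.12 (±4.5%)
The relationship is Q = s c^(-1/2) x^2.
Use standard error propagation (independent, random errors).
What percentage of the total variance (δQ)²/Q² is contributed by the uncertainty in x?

46.0%

(δQ/Q)² = (1·δs/s)² + (−½·δc/c)² + (2·δx/x)²
  s term: (1×0.0970)² = 0.00941
  c term: (-0.5×0.0190)² = 9.02e-05
  x term: (2×0.0450)² = 0.00810
Total = 0.0176. Share from x = 0.00810/0.0176 = 0.460.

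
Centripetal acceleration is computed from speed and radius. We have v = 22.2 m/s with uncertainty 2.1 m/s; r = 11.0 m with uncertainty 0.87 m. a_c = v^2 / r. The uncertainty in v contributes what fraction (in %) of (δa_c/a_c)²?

(δa_c/a_c)² = (2·δv/v)² + (-1·δr/r)²
  v term: (2×0.0946)² = 0.0358
  r term: (-1×0.0791)² = 0.00626
Total = 0.0420. Share from v = 0.0358/0.0420 = 0.851.

85.1%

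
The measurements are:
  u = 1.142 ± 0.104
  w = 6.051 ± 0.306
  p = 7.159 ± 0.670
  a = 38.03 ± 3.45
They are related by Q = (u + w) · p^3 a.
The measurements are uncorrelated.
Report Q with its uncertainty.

Let h = u + w = 7.193. δh = √(δu² + δw²) = √(0.0108 + 0.0936) = 0.323, so δh/h = 0.0449.
Q is then a monomial in h, p, a:
δQ/Q = √((δh/h)² + (3·δp/p)² + (1·δa/a)²) = √(0.00202 + 0.0788 + 0.00823) = 0.298
Q = 100400, so δQ = 0.298 × 100400 = 30000.

100400 ± 30000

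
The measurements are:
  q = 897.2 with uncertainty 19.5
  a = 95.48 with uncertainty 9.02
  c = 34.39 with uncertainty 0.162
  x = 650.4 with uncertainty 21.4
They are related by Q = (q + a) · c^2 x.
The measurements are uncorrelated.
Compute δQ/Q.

Let u = q + a = 992.7. δu = √(δq² + δa²) = √(380 + 81.4) = 21.5, so δu/u = 0.0216.
Q is then a monomial in u, c, x:
δQ/Q = √((δu/u)² + (2·δc/c)² + (1·δx/x)²) = √(0.000468 + 8.88e-05 + 0.00108) = 0.0405

0.0405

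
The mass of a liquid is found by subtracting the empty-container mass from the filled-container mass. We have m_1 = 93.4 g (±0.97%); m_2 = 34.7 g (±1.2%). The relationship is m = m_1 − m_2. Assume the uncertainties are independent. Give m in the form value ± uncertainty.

Each term contributes (cᵢ δxᵢ)² to (δm)²:
  (δm_1)² = 0.821;  (δm_2)² = 0.173
δm = √(0.994) = 0.997 g
m = 58.7 g.

58.7 ± 0.997 g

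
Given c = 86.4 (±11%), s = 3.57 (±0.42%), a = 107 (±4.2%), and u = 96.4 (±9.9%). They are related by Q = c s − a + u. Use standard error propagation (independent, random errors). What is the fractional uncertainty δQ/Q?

Let p = c·s = 308. δp/p = √((1·δc/c)² + (1·δs/s)²) = √(0.0121 + 1.76e-05) = 0.110, so δp = 34.0.
Q = p − a + u: δQ = √(δp² + δa² + δu²) = √(1150 + 20.2 + 91.1) = 35.6
Q = 298, so δQ/Q = 35.6/298 = 0.119.

0.119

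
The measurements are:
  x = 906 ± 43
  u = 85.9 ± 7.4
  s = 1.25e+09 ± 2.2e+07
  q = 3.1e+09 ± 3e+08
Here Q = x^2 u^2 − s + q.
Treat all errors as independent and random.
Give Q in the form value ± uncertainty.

Let p = x^2·u^2 = 6.06e+09. δp/p = √((2·δx/x)² + (2·δu/u)²) = √(0.00901 + 0.0297) = 0.197, so δp = 1.19e+09.
Q = p − s + q: δQ = √(δp² + δs² + δq²) = √(1.42e+18 + 4.84e+14 + 9e+16) = 1.23e+09
Q = 7.91e+09.

(7.91 ± 1.23) × 10^9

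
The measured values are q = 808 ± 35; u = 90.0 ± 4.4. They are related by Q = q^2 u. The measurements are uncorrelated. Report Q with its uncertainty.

Q is a product of powers, so relative uncertainties combine in quadrature:
  (2·δq/q)² = (2×0.0433)² = 0.00751;  (1·δu/u)² = (1×0.0489)² = 0.00239
δQ/Q = √(0.00990) = 0.0995
Q = 5.88e+07, so δQ = 0.0995 × 5.88e+07 = 5.84e+06.

(5.88 ± 0.584) × 10^7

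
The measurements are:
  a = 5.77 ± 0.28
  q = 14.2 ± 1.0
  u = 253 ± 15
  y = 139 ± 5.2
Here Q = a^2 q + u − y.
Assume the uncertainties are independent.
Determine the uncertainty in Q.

Let p = a^2·q = 473. δp/p = √((2·δa/a)² + (1·δq/q)²) = √(0.00942 + 0.00496) = 0.120, so δp = 56.7.
Q = p + u − y: δQ = √(δp² + δu² + δy²) = √(3210 + 225 + 27.0) = 58.9

58.9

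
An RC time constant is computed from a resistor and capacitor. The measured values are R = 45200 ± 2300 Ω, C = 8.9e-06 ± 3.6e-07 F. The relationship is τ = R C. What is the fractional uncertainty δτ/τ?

Each factor contributes (exponent × relative error)² to (δτ/τ)²:
  (1·δR/R)² = (1×0.0509)² = 0.00259;  (1·δC/C)² = (1×0.0404)² = 0.00164
δτ/τ = √(0.00423) = 0.0650

0.0650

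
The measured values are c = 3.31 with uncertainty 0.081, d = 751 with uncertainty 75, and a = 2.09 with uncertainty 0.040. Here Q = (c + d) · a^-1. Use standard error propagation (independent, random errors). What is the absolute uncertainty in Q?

Let u = c + d = 754. δu = √(δc² + δd²) = √(0.00656 + 5620) = 75.0, so δu/u = 0.0994.
Q is then a monomial in u, a:
δQ/Q = √((δu/u)² + (-1·δa/a)²) = √(0.00989 + 0.000366) = 0.101
Q = 361, so δQ = 0.101 × 361 = 36.5.

36.5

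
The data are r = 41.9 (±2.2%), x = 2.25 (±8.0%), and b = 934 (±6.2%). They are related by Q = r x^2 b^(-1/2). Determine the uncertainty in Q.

Each factor contributes (exponent × relative error)² to (δQ/Q)²:
  (1·δr/r)² = (1×0.0220)² = 0.000484;  (2·δx/x)² = (2×0.0800)² = 0.0256;  (−½·δb/b)² = (-0.5×0.0620)² = 0.000961
δQ/Q = √(0.0270) = 0.164
Q = 6.94, so δQ = 0.164 × 6.94 = 1.14.

1.14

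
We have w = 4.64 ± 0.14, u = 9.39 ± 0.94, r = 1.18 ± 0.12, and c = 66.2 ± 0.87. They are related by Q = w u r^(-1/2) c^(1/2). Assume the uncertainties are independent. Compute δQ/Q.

Each factor contributes (exponent × relative error)² to (δQ/Q)²:
  (1·δw/w)² = (1×0.0302)² = 0.000910;  (1·δu/u)² = (1×0.100)² = 0.0100;  (−½·δr/r)² = (-0.5×0.102)² = 0.00259;  (½·δc/c)² = (0.5×0.0131)² = 4.32e-05
δQ/Q = √(0.0136) = 0.116

0.116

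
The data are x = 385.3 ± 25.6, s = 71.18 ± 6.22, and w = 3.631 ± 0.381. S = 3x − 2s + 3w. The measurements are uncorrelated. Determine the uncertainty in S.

77.8

For a sum/difference, combine absolute errors in quadrature:
  (3·δx)² = 5900;  (2·δs)² = 155;  (3·δw)² = 1.31
δS = √(6050) = 77.8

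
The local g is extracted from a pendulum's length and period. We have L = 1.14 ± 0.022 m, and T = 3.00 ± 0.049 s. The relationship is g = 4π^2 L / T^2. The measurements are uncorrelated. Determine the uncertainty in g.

Since g is a product/quotient, work with relative uncertainties:
  (1·δL/L)² = (1×0.0193)² = 0.000372;  (-2·δT/T)² = (-2×0.0163)² = 0.00107
δg/g = √(0.00144) = 0.0379
g = 5.00 m/s^2, so δg = 0.0379 × 5.00 = 0.190 m/s^2.

0.190 m/s^2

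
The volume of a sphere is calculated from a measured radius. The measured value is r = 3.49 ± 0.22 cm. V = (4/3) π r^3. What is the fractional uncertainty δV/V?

0.189

V ∝ r^3, so δV/V = |3| · δr/r = 3 × 0.0630 = 0.189.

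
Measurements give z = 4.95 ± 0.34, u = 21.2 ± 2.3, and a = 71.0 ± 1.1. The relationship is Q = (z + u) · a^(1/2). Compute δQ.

19.7

Let w = z + u = 26.1. δw = √(δz² + δu²) = √(0.116 + 5.29) = 2.32, so δw/w = 0.0889.
Q is then a monomial in w, a:
δQ/Q = √((δw/w)² + (½·δa/a)²) = √(0.00790 + 6e-05) = 0.0892
Q = 220, so δQ = 0.0892 × 220 = 19.7.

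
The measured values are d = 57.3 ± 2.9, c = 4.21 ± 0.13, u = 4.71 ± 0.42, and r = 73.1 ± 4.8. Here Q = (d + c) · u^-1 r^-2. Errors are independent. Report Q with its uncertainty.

Let w = d + c = 61.5. δw = √(δd² + δc²) = √(8.41 + 0.0169) = 2.90, so δw/w = 0.0472.
Q is then a monomial in w, u, r:
δQ/Q = √((δw/w)² + (-1·δu/u)² + (-2·δr/r)²) = √(0.00223 + 0.00795 + 0.0172) = 0.166
Q = 0.00244, so δQ = 0.166 × 0.00244 = 0.000405.

0.00244 ± 0.000405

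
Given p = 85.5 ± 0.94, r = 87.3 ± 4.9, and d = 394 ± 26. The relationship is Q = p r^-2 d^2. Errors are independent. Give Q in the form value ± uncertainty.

1740 ± 302

Q is a product of powers, so relative uncertainties combine in quadrature:
  (1·δp/p)² = (1×0.0110)² = 0.000121;  (-2·δr/r)² = (-2×0.0561)² = 0.0126;  (2·δd/d)² = (2×0.0660)² = 0.0174
δQ/Q = √(0.0301) = 0.174
Q = 1740, so δQ = 0.174 × 1740 = 302.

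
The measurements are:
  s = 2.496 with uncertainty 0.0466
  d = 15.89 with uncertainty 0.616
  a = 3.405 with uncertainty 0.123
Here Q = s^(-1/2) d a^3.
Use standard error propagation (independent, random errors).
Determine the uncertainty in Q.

For a monomial Q ∝ s^(-1/2), d, a^3, fractional errors add in quadrature:
  (−½·δs/s)² = (-0.5×0.0187)² = 8.71e-05;  (1·δd/d)² = (1×0.0388)² = 0.00150;  (3·δa/a)² = (3×0.0361)² = 0.0117
δQ/Q = √(0.0133) = 0.115
Q = 397.1, so δQ = 0.115 × 397.1 = 45.8.

45.8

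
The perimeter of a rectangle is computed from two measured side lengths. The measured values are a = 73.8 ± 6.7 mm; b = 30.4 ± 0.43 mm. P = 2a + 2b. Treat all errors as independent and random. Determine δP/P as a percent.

Each term contributes (cᵢ δxᵢ)² to (δP)²:
  (2·δa)² = 180;  (2·δb)² = 0.740
δP = √(180) = 13.4 mm
P = 208 mm, so δP/P = 13.4/208 = 0.0644.

6.44%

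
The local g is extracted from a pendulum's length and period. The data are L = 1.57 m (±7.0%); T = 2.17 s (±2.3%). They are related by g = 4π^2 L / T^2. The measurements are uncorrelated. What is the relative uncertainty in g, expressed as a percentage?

Since g is a product/quotient, work with relative uncertainties:
  (1·δL/L)² = (1×0.0700)² = 0.00490;  (-2·δT/T)² = (-2×0.0230)² = 0.00212
δg/g = √(0.00702) = 0.0838

8.38%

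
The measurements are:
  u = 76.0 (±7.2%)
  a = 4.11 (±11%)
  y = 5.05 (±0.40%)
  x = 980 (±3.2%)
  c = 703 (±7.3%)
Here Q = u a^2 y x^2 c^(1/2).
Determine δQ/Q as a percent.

Products/powers → add relative errors in quadrature, weighted by exponent:
  (1·δu/u)² = (1×0.0720)² = 0.00518;  (2·δa/a)² = (2×0.110)² = 0.0484;  (1·δy/y)² = (1×0.00400)² = 1.6e-05;  (2·δx/x)² = (2×0.0320)² = 0.00410;  (½·δc/c)² = (0.5×0.0730)² = 0.00133
δQ/Q = √(0.0590) = 0.243

24.3%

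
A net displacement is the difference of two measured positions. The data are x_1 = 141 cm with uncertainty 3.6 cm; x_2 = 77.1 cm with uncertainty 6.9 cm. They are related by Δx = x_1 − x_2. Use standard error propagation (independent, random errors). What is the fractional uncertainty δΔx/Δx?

Each term contributes (cᵢ δxᵢ)² to (δΔx)²:
  (δx_1)² = 13.0;  (δx_2)² = 47.6
δΔx = √(60.6) = 7.78 cm
Δx = 63.9 cm, so δΔx/Δx = 7.78/63.9 = 0.122.

0.122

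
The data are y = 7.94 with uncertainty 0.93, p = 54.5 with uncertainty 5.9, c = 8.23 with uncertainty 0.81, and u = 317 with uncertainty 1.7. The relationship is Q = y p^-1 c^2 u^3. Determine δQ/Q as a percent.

Since Q is a product/quotient, work with relative uncertainties:
  (1·δy/y)² = (1×0.117)² = 0.0137;  (-1·δp/p)² = (-1×0.108)² = 0.0117;  (2·δc/c)² = (2×0.0984)² = 0.0387;  (3·δu/u)² = (3×0.00536)² = 0.000259
δQ/Q = √(0.0644) = 0.254

25.4%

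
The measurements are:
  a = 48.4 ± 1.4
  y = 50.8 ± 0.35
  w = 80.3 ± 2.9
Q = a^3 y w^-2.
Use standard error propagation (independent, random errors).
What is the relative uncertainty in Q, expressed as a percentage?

Since Q is a product/quotient, work with relative uncertainties:
  (3·δa/a)² = (3×0.0289)² = 0.00753;  (1·δy/y)² = (1×0.00689)² = 4.75e-05;  (-2·δw/w)² = (-2×0.0361)² = 0.00522
δQ/Q = √(0.0128) = 0.113

11.3%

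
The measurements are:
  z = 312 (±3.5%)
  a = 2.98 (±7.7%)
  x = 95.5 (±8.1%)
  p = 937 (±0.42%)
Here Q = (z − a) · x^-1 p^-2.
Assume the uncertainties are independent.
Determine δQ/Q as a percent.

Let u = z − a = 309. δu = √(δz² + δa²) = √(119 + 0.0527) = 10.9, so δu/u = 0.0353.
Q is then a monomial in u, x, p:
δQ/Q = √((δu/u)² + (-1·δx/x)² + (-2·δp/p)²) = √(0.00125 + 0.00656 + 7.06e-05) = 0.0888

8.88%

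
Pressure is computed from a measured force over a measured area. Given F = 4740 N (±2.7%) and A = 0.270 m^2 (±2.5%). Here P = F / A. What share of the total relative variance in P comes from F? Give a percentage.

(δP/P)² = (1·δF/F)² + (-1·δA/A)²
  F term: (1×0.0270)² = 0.000729
  A term: (-1×0.0250)² = 0.000625
Total = 0.00135. Share from F = 0.000729/0.00135 = 0.538.

53.8%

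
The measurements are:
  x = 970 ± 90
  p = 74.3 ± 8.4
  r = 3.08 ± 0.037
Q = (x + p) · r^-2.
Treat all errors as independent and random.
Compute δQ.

Let u = x + p = 1040. δu = √(δx² + δp²) = √(8100 + 70.6) = 90.4, so δu/u = 0.0866.
Q is then a monomial in u, r:
δQ/Q = √((δu/u)² + (-2·δr/r)²) = √(0.00749 + 0.000577) = 0.0898
Q = 110, so δQ = 0.0898 × 110 = 9.89.

9.89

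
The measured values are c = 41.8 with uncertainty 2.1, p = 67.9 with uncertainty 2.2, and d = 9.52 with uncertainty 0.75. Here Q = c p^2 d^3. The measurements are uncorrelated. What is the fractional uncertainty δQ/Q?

0.250

Q is a product of powers, so relative uncertainties combine in quadrature:
  (1·δc/c)² = (1×0.0502)² = 0.00252;  (2·δp/p)² = (2×0.0324)² = 0.00420;  (3·δd/d)² = (3×0.0788)² = 0.0559
δQ/Q = √(0.0626) = 0.250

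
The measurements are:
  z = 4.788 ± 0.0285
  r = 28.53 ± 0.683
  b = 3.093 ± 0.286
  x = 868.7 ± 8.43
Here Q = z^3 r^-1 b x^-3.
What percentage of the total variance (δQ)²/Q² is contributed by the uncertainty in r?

(δQ/Q)² = (3·δz/z)² + (-1·δr/r)² + (1·δb/b)² + (-3·δx/x)²
  z term: (3×0.00595)² = 0.000319
  r term: (-1×0.0239)² = 0.000573
  b term: (1×0.0925)² = 0.00855
  x term: (-3×0.00970)² = 0.000848
Total = 0.0103. Share from r = 0.000573/0.0103 = 0.0557.

5.57%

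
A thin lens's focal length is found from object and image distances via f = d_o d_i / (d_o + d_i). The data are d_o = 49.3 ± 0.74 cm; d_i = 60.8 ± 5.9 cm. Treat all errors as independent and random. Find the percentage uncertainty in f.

4.42%

∂f/∂d_o = (d_i/(d_o+d_i))² = 0.305;  ∂f/∂d_i = (d_o/(d_o+d_i))² = 0.201
δf = √((∂f/∂d_o · δd_o)² + (∂f/∂d_i · δd_i)²) = √(0.0509 + 1.40) = 1.20 cm
f = 27.2 cm, so δf/f = 1.20/27.2 = 0.0442.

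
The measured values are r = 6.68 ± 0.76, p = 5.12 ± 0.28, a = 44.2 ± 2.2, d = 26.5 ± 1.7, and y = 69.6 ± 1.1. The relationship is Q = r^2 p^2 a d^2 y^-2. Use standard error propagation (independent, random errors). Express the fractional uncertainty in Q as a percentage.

28.9%

Each factor contributes (exponent × relative error)² to (δQ/Q)²:
  (2·δr/r)² = (2×0.114)² = 0.0518;  (2·δp/p)² = (2×0.0547)² = 0.0120;  (1·δa/a)² = (1×0.0498)² = 0.00248;  (2·δd/d)² = (2×0.0642)² = 0.0165;  (-2·δy/y)² = (-2×0.0158)² = 0.000999
δQ/Q = √(0.0837) = 0.289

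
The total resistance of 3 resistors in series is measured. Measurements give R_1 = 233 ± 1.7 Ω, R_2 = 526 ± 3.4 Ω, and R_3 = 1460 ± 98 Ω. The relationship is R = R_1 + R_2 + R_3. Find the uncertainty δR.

R is a linear combination, so absolute uncertainties add in quadrature:
  (δR_1)² = 2.89;  (δR_2)² = 11.6;  (δR_3)² = 9600
δR = √(9620) = 98.1 Ω

98.1 Ω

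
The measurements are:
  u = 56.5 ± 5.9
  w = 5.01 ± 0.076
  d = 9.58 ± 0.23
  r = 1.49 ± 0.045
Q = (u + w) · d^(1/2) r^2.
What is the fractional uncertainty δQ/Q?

0.114

Let h = u + w = 61.5. δh = √(δu² + δw²) = √(34.8 + 0.00578) = 5.90, so δh/h = 0.0959.
Q is then a monomial in h, d, r:
δQ/Q = √((δh/h)² + (½·δd/d)² + (2·δr/r)²) = √(0.00920 + 0.000144 + 0.00365) = 0.114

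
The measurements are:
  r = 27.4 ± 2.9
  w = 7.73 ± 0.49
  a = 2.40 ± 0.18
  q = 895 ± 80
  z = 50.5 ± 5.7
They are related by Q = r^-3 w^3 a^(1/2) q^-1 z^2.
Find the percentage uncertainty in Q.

44.4%

For a monomial Q ∝ r^-3, w^3, a^(1/2), q^-1, z^2, fractional errors add in quadrature:
  (-3·δr/r)² = (-3×0.106)² = 0.101;  (3·δw/w)² = (3×0.0634)² = 0.0362;  (½·δa/a)² = (0.5×0.0750)² = 0.00141;  (-1·δq/q)² = (-1×0.0894)² = 0.00799;  (2·δz/z)² = (2×0.113)² = 0.0510
δQ/Q = √(0.197) = 0.444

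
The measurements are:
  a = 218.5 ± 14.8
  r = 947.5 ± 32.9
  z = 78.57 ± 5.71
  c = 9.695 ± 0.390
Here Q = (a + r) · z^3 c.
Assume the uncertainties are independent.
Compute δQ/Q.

Let u = a + r = 1166. δu = √(δa² + δr²) = √(219 + 1080) = 36.1, so δu/u = 0.0309.
Q is then a monomial in u, z, c:
δQ/Q = √((δu/u)² + (3·δz/z)² + (1·δc/c)²) = √(0.000957 + 0.0475 + 0.00162) = 0.224

0.224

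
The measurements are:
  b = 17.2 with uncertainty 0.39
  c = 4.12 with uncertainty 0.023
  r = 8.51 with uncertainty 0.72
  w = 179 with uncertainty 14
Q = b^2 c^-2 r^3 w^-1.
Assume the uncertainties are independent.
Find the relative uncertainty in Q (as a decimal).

Products/powers → add relative errors in quadrature, weighted by exponent:
  (2·δb/b)² = (2×0.0227)² = 0.00206;  (-2·δc/c)² = (-2×0.00558)² = 0.000125;  (3·δr/r)² = (3×0.0846)² = 0.0644;  (-1·δw/w)² = (-1×0.0782)² = 0.00612
δQ/Q = √(0.0727) = 0.270

0.270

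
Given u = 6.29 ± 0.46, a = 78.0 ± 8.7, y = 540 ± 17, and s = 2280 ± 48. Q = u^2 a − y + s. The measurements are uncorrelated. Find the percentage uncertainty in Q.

Let p = u^2·a = 3090. δp/p = √((2·δu/u)² + (1·δa/a)²) = √(0.0214 + 0.0124) = 0.184, so δp = 568.
Q = p − y + s: δQ = √(δp² + δy² + δs²) = √(3.22e+05 + 289 + 2300) = 570
Q = 4830, so δQ/Q = 570/4830 = 0.118.

11.8%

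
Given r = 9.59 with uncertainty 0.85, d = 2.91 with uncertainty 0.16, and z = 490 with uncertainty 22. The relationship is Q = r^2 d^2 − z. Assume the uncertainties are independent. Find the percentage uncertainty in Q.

56.8%

Let p = r^2·d^2 = 779. δp/p = √((2·δr/r)² + (2·δd/d)²) = √(0.0314 + 0.0121) = 0.209, so δp = 162.
Q = p − z: δQ = √(δp² + δz²) = √(26400 + 484) = 164
Q = 289, so δQ/Q = 164/289 = 0.568.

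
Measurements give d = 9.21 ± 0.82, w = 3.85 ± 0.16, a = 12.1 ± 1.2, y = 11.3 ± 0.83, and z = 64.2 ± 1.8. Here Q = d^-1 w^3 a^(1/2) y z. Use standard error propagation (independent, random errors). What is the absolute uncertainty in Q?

2800

Relative error in a monomial: (δQ/Q)² = Σ (nᵢ · δxᵢ/xᵢ)².
  (-1·δd/d)² = (-1×0.0890)² = 0.00793;  (3·δw/w)² = (3×0.0416)² = 0.0155;  (½·δa/a)² = (0.5×0.0992)² = 0.00246;  (1·δy/y)² = (1×0.0735)² = 0.00540;  (1·δz/z)² = (1×0.0280)² = 0.000786
δQ/Q = √(0.0321) = 0.179
Q = 15600, so δQ = 0.179 × 15600 = 2800.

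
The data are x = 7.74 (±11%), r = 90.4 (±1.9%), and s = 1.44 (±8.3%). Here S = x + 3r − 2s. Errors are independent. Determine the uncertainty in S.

S is a linear combination, so absolute uncertainties add in quadrature:
  (δx)² = 0.725;  (3·δr)² = 26.6;  (2·δs)² = 0.0571
δS = √(27.3) = 5.23

5.23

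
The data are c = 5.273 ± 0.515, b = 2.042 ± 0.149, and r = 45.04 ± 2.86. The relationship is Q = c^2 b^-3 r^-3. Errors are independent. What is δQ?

1.25e-05

Q is a product of powers, so relative uncertainties combine in quadrature:
  (2·δc/c)² = (2×0.0977)² = 0.0382;  (-3·δb/b)² = (-3×0.0730)² = 0.0479;  (-3·δr/r)² = (-3×0.0635)² = 0.0363
δQ/Q = √(0.122) = 0.350
Q = 3.574e-05, so δQ = 0.350 × 3.574e-05 = 1.25e-05.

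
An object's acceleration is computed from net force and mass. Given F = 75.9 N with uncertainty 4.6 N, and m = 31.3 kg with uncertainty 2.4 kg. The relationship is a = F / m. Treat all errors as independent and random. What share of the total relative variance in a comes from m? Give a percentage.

61.5%

(δa/a)² = (1·δF/F)² + (-1·δm/m)²
  F term: (1×0.0606)² = 0.00367
  m term: (-1×0.0767)² = 0.00588
Total = 0.00955. Share from m = 0.00588/0.00955 = 0.615.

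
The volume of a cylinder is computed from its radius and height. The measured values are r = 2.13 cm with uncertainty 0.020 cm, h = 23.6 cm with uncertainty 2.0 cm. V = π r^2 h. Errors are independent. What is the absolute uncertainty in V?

Products/powers → add relative errors in quadrature, weighted by exponent:
  (2·δr/r)² = (2×0.00939)² = 0.000353;  (1·δh/h)² = (1×0.0847)² = 0.00718
δV/V = √(0.00753) = 0.0868
V = 336 cm^3, so δV = 0.0868 × 336 = 29.2 cm^3.

29.2 cm^3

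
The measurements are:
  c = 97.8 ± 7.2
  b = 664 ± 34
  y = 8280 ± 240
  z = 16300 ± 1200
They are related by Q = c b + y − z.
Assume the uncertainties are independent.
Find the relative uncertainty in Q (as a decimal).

Let p = c·b = 64900. δp/p = √((1·δc/c)² + (1·δb/b)²) = √(0.00542 + 0.00262) = 0.0897, so δp = 5820.
Q = p + y − z: δQ = √(δp² + δy² + δz²) = √(3.39e+07 + 57600 + 1.44e+06) = 5950
Q = 56900, so δQ/Q = 5950/56900 = 0.105.

0.105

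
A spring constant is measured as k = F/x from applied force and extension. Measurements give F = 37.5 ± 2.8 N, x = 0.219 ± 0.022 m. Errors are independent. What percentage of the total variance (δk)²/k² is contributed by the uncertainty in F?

(δk/k)² = (1·δF/F)² + (-1·δx/x)²
  F term: (1×0.0747)² = 0.00558
  x term: (-1×0.100)² = 0.0101
Total = 0.0157. Share from F = 0.00558/0.0157 = 0.356.

35.6%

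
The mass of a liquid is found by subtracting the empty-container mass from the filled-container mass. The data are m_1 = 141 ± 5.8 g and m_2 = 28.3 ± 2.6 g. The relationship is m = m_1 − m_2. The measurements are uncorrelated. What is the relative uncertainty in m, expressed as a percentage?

5.64%

Sums and differences: (δm)² = Σ (cᵢ δxᵢ)².
  (δm_1)² = 33.6;  (δm_2)² = 6.76
δm = √(40.4) = 6.36 g
m = 113 g, so δm/m = 6.36/113 = 0.0564.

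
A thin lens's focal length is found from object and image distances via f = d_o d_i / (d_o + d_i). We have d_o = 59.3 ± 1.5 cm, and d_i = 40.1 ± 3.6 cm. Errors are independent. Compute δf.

1.30 cm

∂f/∂d_o = (d_i/(d_o+d_i))² = 0.163;  ∂f/∂d_i = (d_o/(d_o+d_i))² = 0.356
δf = √((∂f/∂d_o · δd_o)² + (∂f/∂d_i · δd_i)²) = √(0.0596 + 1.64) = 1.30 cm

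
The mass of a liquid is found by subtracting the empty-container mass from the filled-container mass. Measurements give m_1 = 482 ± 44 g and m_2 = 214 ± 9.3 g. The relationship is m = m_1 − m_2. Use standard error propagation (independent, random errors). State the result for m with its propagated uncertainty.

268 ± 45.0 g

Each term contributes (cᵢ δxᵢ)² to (δm)²:
  (δm_1)² = 1940;  (δm_2)² = 86.5
δm = √(2020) = 45.0 g
m = 268 g.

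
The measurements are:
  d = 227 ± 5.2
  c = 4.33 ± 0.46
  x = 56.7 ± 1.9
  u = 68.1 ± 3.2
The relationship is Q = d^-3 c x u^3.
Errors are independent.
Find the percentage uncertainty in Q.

19.2%

For a monomial Q ∝ d^-3, c, x, u^3, fractional errors add in quadrature:
  (-3·δd/d)² = (-3×0.0229)² = 0.00472;  (1·δc/c)² = (1×0.106)² = 0.0113;  (1·δx/x)² = (1×0.0335)² = 0.00112;  (3·δu/u)² = (3×0.0470)² = 0.0199
δQ/Q = √(0.0370) = 0.192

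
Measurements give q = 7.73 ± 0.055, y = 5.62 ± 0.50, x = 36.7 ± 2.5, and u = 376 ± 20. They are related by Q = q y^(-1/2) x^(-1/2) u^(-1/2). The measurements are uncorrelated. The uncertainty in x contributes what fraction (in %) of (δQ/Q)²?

29.8%

(δQ/Q)² = (1·δq/q)² + (−½·δy/y)² + (−½·δx/x)² + (−½·δu/u)²
  q term: (1×0.00712)² = 5.06e-05
  y term: (-0.5×0.0890)² = 0.00198
  x term: (-0.5×0.0681)² = 0.00116
  u term: (-0.5×0.0532)² = 0.000707
Total = 0.00390. Share from x = 0.00116/0.00390 = 0.298.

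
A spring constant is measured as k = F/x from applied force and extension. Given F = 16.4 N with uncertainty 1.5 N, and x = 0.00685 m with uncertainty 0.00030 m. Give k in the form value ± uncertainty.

2390 ± 243 N/m

Since k is a product/quotient, work with relative uncertainties:
  (1·δF/F)² = (1×0.0915)² = 0.00837;  (-1·δx/x)² = (-1×0.0438)² = 0.00192
δk/k = √(0.0103) = 0.101
k = 2390 N/m, so δk = 0.101 × 2390 = 243 N/m.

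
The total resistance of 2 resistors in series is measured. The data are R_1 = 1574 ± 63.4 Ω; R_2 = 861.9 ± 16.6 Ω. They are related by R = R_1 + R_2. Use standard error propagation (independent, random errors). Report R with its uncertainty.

2436 ± 65.5 Ω

For a sum/difference, combine absolute errors in quadrature:
  (δR_1)² = 4020;  (δR_2)² = 276
δR = √(4300) = 65.5 Ω
R = 2436 Ω.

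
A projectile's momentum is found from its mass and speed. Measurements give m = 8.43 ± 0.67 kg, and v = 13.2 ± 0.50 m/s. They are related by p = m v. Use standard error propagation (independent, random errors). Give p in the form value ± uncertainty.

111 ± 9.80 kg·m/s

Since p is a product/quotient, work with relative uncertainties:
  (1·δm/m)² = (1×0.0795)² = 0.00632;  (1·δv/v)² = (1×0.0379)² = 0.00143
δp/p = √(0.00775) = 0.0880
p = 111 kg·m/s, so δp = 0.0880 × 111 = 9.80 kg·m/s.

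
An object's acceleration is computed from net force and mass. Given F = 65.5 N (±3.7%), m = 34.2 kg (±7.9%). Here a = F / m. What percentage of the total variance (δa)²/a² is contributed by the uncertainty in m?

(δa/a)² = (1·δF/F)² + (-1·δm/m)²
  F term: (1×0.0370)² = 0.00137
  m term: (-1×0.0790)² = 0.00624
Total = 0.00761. Share from m = 0.00624/0.00761 = 0.820.

82.0%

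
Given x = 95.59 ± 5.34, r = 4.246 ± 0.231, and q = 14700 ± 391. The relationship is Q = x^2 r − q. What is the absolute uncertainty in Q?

Let p = x^2·r = 38800. δp/p = √((2·δx/x)² + (1·δr/r)²) = √(0.0125 + 0.00296) = 0.124, so δp = 4820.
Q = p − q: δQ = √(δp² + δq²) = √(2.32e+07 + 1.53e+05) = 4840

4840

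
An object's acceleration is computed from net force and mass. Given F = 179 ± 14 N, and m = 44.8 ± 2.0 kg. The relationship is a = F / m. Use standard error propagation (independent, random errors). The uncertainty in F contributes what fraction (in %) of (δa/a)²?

(δa/a)² = (1·δF/F)² + (-1·δm/m)²
  F term: (1×0.0782)² = 0.00612
  m term: (-1×0.0446)² = 0.00199
Total = 0.00811. Share from F = 0.00612/0.00811 = 0.754.

75.4%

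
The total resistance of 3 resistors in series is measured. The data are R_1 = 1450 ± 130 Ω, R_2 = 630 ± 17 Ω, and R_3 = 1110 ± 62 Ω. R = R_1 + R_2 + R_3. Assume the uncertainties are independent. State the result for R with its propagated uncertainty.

For a sum/difference, combine absolute errors in quadrature:
  (δR_1)² = 16900;  (δR_2)² = 289;  (δR_3)² = 3840
δR = √(21000) = 145 Ω
R = 3190 Ω.

3190 ± 145 Ω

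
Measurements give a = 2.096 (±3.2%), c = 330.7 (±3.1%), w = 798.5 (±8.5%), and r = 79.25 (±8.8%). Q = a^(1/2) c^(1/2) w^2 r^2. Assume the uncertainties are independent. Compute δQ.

2.59e+10

Q is a product of powers, so relative uncertainties combine in quadrature:
  (½·δa/a)² = (0.5×0.0320)² = 0.000256;  (½·δc/c)² = (0.5×0.0310)² = 0.000240;  (2·δw/w)² = (2×0.0850)² = 0.0289;  (2·δr/r)² = (2×0.0880)² = 0.0310
δQ/Q = √(0.0604) = 0.246
Q = 1.054e+11, so δQ = 0.246 × 1.054e+11 = 2.59e+10.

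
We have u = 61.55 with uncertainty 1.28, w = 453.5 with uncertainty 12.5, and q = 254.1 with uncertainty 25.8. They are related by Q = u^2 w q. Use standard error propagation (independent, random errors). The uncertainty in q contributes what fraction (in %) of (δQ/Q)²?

(δQ/Q)² = (2·δu/u)² + (1·δw/w)² + (1·δq/q)²
  u term: (2×0.0208)² = 0.00173
  w term: (1×0.0276)² = 0.000760
  q term: (1×0.102)² = 0.0103
Total = 0.0128. Share from q = 0.0103/0.0128 = 0.805.

80.5%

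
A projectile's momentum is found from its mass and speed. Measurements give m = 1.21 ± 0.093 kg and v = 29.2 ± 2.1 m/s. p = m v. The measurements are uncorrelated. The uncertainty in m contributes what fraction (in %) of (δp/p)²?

53.3%

(δp/p)² = (1·δm/m)² + (1·δv/v)²
  m term: (1×0.0769)² = 0.00591
  v term: (1×0.0719)² = 0.00517
Total = 0.0111. Share from m = 0.00591/0.0111 = 0.533.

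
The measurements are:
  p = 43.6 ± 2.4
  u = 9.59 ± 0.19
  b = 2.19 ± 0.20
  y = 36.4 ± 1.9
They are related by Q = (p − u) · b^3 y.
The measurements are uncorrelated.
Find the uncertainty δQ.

3740

Let w = p − u = 34.0. δw = √(δp² + δu²) = √(5.76 + 0.0361) = 2.41, so δw/w = 0.0708.
Q is then a monomial in w, b, y:
δQ/Q = √((δw/w)² + (3·δb/b)² + (1·δy/y)²) = √(0.00501 + 0.0751 + 0.00272) = 0.288
Q = 13000, so δQ = 0.288 × 13000 = 3740.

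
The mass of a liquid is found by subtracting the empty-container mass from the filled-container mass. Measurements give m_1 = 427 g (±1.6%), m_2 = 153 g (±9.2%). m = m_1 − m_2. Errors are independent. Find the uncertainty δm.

For a sum/difference, combine absolute errors in quadrature:
  (δm_1)² = 46.7;  (δm_2)² = 198
δm = √(245) = 15.6 g

15.6 g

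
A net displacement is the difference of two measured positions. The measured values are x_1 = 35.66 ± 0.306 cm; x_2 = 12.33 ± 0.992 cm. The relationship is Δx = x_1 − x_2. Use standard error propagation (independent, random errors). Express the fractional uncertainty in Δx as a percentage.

4.45%

For a sum/difference, combine absolute errors in quadrature:
  (δx_1)² = 0.0936;  (δx_2)² = 0.984
δΔx = √(1.08) = 1.04 cm
Δx = 23.33 cm, so δΔx/Δx = 1.04/23.33 = 0.0445.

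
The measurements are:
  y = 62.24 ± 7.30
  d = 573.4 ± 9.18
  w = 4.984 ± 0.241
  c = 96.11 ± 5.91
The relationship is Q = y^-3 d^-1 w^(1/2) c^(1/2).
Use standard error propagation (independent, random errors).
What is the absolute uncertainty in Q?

5.61e-08

Each factor contributes (exponent × relative error)² to (δQ/Q)²:
  (-3·δy/y)² = (-3×0.117)² = 0.124;  (-1·δd/d)² = (-1×0.0160)² = 0.000256;  (½·δw/w)² = (0.5×0.0484)² = 0.000585;  (½·δc/c)² = (0.5×0.0615)² = 0.000945
δQ/Q = √(0.126) = 0.354
Q = 1.583e-07, so δQ = 0.354 × 1.583e-07 = 5.61e-08.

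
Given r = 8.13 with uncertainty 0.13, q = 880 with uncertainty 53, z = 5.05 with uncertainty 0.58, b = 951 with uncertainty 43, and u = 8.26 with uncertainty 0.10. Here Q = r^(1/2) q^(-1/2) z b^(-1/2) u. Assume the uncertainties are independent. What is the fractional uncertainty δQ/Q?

Products/powers → add relative errors in quadrature, weighted by exponent:
  (½·δr/r)² = (0.5×0.0160)² = 6.39e-05;  (−½·δq/q)² = (-0.5×0.0602)² = 0.000907;  (1·δz/z)² = (1×0.115)² = 0.0132;  (−½·δb/b)² = (-0.5×0.0452)² = 0.000511;  (1·δu/u)² = (1×0.0121)² = 0.000147
δQ/Q = √(0.0148) = 0.122

0.122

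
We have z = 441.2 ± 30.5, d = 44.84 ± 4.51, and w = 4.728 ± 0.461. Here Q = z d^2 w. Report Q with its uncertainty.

Relative error in a monomial: (δQ/Q)² = Σ (nᵢ · δxᵢ/xᵢ)².
  (1·δz/z)² = (1×0.0691)² = 0.00478;  (2·δd/d)² = (2×0.101)² = 0.0405;  (1·δw/w)² = (1×0.0975)² = 0.00951
δQ/Q = √(0.0548) = 0.234
Q = 4.194e+06, so δQ = 0.234 × 4.194e+06 = 9.81e+05.

(4.194 ± 0.981) × 10^6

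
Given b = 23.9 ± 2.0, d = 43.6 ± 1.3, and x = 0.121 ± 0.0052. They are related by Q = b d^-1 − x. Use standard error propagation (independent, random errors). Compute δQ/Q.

0.115

Let p = b·d^-1 = 0.548. δp/p = √((1·δb/b)² + (-1·δd/d)²) = √(0.00700 + 0.000889) = 0.0888, so δp = 0.0487.
Q = p − x: δQ = √(δp² + δx²) = √(0.00237 + 2.7e-05) = 0.0490
Q = 0.427, so δQ/Q = 0.0490/0.427 = 0.115.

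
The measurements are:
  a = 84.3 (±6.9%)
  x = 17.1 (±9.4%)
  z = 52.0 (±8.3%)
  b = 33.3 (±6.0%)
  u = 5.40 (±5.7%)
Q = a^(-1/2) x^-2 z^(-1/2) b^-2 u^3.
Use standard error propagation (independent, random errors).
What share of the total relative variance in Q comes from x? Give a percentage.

43.2%

(δQ/Q)² = (−½·δa/a)² + (-2·δx/x)² + (−½·δz/z)² + (-2·δb/b)² + (3·δu/u)²
  a term: (-0.5×0.0690)² = 0.00119
  x term: (-2×0.0940)² = 0.0353
  z term: (-0.5×0.0830)² = 0.00172
  b term: (-2×0.0600)² = 0.0144
  u term: (3×0.0570)² = 0.0292
Total = 0.0819. Share from x = 0.0353/0.0819 = 0.432.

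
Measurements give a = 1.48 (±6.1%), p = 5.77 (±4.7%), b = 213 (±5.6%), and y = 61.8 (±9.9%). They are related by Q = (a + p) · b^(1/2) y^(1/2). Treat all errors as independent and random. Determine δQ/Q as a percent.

Let u = a + p = 7.25. δu = √(δa² + δp²) = √(0.00815 + 0.0735) = 0.286, so δu/u = 0.0394.
Q is then a monomial in u, b, y:
δQ/Q = √((δu/u)² + (½·δb/b)² + (½·δy/y)²) = √(0.00155 + 0.000784 + 0.00245) = 0.0692

6.92%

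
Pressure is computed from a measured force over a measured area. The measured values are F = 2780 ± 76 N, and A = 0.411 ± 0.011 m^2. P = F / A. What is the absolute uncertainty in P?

For a monomial P ∝ F, A^-1, fractional errors add in quadrature:
  (1·δF/F)² = (1×0.0273)² = 0.000747;  (-1·δA/A)² = (-1×0.0268)² = 0.000716
δP/P = √(0.00146) = 0.0383
P = 6760 Pa, so δP = 0.0383 × 6760 = 259 Pa.

259 Pa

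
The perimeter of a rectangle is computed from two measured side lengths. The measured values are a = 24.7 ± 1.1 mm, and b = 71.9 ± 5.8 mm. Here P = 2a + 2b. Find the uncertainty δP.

11.8 mm

Each term contributes (cᵢ δxᵢ)² to (δP)²:
  (2·δa)² = 4.84;  (2·δb)² = 135
δP = √(139) = 11.8 mm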